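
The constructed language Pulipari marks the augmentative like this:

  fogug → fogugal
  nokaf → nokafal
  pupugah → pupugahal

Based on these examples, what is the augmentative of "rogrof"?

rogrofal

Every pair shown (fogug → fogugal, nokaf → nokafal, pupugah → pupugahal) follows the same rule: add -al.
So rogrof → rogrofal.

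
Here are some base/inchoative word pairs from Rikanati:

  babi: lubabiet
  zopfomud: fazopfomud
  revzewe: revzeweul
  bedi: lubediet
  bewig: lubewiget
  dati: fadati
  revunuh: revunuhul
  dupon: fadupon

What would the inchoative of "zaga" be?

fazaga

dati and bedi both end in -i yet inflect differently (fadati, lubediet), so the final letter is not what conditions the rule; the first letter is.
"zaga" begins with z-. The one such stem in the data (zopfomud → fazopfomud) adds the prefix fa-, so the same rule applies.
So zaga → fazaga.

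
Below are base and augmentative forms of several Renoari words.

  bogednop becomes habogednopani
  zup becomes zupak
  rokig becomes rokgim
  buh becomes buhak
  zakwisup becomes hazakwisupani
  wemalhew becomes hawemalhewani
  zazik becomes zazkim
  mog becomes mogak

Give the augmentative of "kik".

mog and rokig both end in -g yet inflect differently (mogak, rokgim), so the final letter is not what conditions the rule; the number of vowels is.
"kik" has 1 vowel. The stems with 1 vowel (buh → buhak, mog → mogak, zup → zupak) add -ak.
So kik → kikak.

kikak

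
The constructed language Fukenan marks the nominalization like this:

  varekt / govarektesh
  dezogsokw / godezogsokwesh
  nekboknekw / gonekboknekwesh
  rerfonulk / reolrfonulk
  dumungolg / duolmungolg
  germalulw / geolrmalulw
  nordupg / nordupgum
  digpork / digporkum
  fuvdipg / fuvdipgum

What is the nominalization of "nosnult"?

noolsnult

dezogsokw and germalulw both end in -w yet inflect differently (godezogsokwesh, geolrmalulw), so the final letter is not what conditions the rule; the second-to-last letter is.
"nosnult" has second-to-last letter 'l'. The stems whose second-to-last letter is 'l' (rerfonulk → reolrfonulk, dumungolg → duolmungolg, germalulw → geolrmalulw) insert -ol- after the first vowel.
So nosnult → noolsnult.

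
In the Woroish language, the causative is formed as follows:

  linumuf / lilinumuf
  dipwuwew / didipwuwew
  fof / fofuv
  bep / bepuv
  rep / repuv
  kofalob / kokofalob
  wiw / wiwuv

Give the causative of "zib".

linumuf and fof both end in -f yet inflect differently (lilinumuf, fofuv), so the final letter is not what conditions the rule; the number of vowels is.
"zib" has 1 vowel. The stems with 1 vowel (fof → fofuv, rep → repuv, bep → bepuv) add -uv.
So zib → zibuv.

zibuv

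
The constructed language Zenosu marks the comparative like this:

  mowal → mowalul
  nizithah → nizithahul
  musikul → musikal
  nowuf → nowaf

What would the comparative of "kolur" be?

kolar

"kolur" has last vowel 'u'. The stems whose last vowel is 'u' (musikul → musikal, nowuf → nowaf) change the last vowel to 'a'.
So kolur → kolar.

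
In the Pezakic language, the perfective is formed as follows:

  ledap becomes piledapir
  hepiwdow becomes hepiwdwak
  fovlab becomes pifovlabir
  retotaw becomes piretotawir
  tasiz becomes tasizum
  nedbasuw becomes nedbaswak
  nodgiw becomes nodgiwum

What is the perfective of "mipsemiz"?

mipsemizum

retotaw and nedbasuw both end in -w yet inflect differently (piretotawir, nedbaswak), so the final letter is not what conditions the rule; the last vowel is.
"mipsemiz" has last vowel 'i'. The stems whose last vowel is 'i' (nodgiw → nodgiwum, tasiz → tasizum) add -um.
The other patterns: stems whose last vowel is 'a' add pi- … -ir around the stem; stems whose last vowel is 'o' or 'u' delete the last vowel and add -ak.
So mipsemiz → mipsemizum.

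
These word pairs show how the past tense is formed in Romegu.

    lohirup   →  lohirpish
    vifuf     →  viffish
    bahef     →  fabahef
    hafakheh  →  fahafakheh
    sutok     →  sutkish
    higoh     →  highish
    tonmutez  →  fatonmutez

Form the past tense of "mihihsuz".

hafakheh and higoh both end in -h yet inflect differently (fahafakheh, highish), so the final letter is not what conditions the rule; the last vowel is.
"mihihsuz" has last vowel 'u'. The stems whose last vowel is 'u' (lohirup → lohirpish, vifuf → viffish) delete the last vowel and add -ish.
The other pattern: stems whose last vowel is 'e' add the prefix fa-.
So mihihsuz → mihihszish.

mihihszish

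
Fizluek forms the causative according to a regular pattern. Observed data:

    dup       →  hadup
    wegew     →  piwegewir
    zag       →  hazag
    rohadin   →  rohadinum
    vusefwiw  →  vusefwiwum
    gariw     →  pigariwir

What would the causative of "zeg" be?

gariw and vusefwiw both end in -w yet inflect differently (pigariwir, vusefwiwum), so the final letter is not what conditions the rule; the number of vowels is.
"zeg" has 1 vowel. The stems with 1 vowel (zag → hazag, dup → hadup) add the prefix ha-.
So zeg → hazeg.

hazeg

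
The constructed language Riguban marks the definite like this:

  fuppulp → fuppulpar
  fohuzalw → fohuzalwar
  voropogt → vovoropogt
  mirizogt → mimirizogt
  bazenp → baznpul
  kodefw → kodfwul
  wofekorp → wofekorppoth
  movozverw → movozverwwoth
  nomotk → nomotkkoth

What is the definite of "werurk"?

werurkkoth

fuppulp and bazenp both end in -p yet inflect differently (fuppulpar, baznpul), so the final letter is not what conditions the rule; the second-to-last letter is.
"werurk" has second-to-last letter 'r'. The stems whose second-to-last letter is 'r' (wofekorp → wofekorppoth, movozverw → movozverwwoth) double the final consonant and add -oth.
The other patterns: stems whose second-to-last letter is 'l' add -ar; stems whose second-to-last letter is 'g' repeat the first consonant+vowel as a prefix; stems whose second-to-last letter is 'f' or 'n' delete the last vowel and add -ul.
So werurk → werurkkoth.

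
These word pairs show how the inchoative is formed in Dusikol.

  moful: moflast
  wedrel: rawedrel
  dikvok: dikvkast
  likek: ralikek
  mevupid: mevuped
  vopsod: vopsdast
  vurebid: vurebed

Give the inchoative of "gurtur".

likek and dikvok both end in -k yet inflect differently (ralikek, dikvkast), so the final letter is not what conditions the rule; the last vowel is.
"gurtur" has last vowel 'u'. The one such stem in the data (moful → moflast) deletes the last vowel and adds -ast (as do dikvok, vopsod), so the same rule applies.
So gurtur → gurtrast.

gurtrast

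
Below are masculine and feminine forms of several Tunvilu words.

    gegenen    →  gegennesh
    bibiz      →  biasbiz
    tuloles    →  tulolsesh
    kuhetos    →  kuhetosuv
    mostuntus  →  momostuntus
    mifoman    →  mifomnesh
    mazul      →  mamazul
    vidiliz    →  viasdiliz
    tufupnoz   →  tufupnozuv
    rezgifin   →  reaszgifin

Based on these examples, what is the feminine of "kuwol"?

kuwoluv

gegenen and rezgifin both end in -n yet inflect differently (gegennesh, reaszgifin), so the final letter is not what conditions the rule; the last vowel is.
"kuwol" has last vowel 'o'. The stems whose last vowel is 'o' (kuhetos → kuhetosuv, tufupnoz → tufupnozuv) add -uv.
So kuwol → kuwoluv.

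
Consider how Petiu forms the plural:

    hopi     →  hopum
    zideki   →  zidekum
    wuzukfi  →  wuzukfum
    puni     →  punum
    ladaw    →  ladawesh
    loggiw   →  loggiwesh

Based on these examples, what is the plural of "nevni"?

hopi and loggiw both have last vowel 'i' yet inflect differently (hopum, loggiwesh), so the last vowel is not what conditions the rule; the final letter is.
"nevni" ends in -i. The stems ending in -i (hopi → hopum, zideki → zidekum, wuzukfi → wuzukfum) drop the final letter and add -um.
The other pattern: stems ending in -w add -esh.
So nevni → nevnum.

nevnum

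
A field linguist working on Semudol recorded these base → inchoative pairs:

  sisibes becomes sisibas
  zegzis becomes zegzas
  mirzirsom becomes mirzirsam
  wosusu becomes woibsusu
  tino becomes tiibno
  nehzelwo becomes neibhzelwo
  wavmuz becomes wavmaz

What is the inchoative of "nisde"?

niibsde

wavmuz and wosusu both have last vowel 'u' yet inflect differently (wavmaz, woibsusu), so the last vowel is not what conditions the rule; whether the stem ends in a vowel or a consonant is.
"nisde" ends in a vowel. The stems ending in a vowel (wosusu → woibsusu, nehzelwo → neibhzelwo, tino → tiibno) insert -ib- after the first vowel.
So nisde → niibsde.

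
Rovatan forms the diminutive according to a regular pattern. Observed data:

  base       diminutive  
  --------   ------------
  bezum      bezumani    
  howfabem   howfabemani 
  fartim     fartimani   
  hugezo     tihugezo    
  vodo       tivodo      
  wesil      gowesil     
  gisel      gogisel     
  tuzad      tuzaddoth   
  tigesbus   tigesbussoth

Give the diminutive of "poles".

polessoth

fartim and wesil both have last vowel 'i' yet inflect differently (fartimani, gowesil), so the last vowel is not what conditions the rule; the final letter is.
"poles" ends in -s. The one such stem in the data (tigesbus → tigesbussoth) doubles the final consonant and adds -oth (as does tuzad), so the same rule applies.
The other patterns: stems ending in -m add -ani; stems ending in -o add the prefix ti-; stems ending in -l add the prefix go-.
So poles → polessoth.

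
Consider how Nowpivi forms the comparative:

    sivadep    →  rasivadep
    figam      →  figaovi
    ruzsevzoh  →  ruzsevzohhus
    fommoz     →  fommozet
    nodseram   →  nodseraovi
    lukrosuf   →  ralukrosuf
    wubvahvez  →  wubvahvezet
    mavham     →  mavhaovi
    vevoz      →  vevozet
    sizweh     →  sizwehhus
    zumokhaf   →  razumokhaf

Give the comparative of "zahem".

vevoz and ruzsevzoh both have last vowel 'o' yet inflect differently (vevozet, ruzsevzohhus), so the last vowel is not what conditions the rule; the final letter is.
"zahem" ends in -m. The stems ending in -m (nodseram → nodseraovi, figam → figaovi, mavham → mavhaovi) drop the final letter and add -ovi.
So zahem → zaheovi.

zaheovi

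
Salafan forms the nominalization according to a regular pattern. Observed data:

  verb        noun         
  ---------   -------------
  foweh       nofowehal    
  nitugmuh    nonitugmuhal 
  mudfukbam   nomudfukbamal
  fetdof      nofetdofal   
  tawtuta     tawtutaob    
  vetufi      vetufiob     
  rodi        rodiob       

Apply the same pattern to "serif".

mudfukbam and tawtuta both have last vowel 'a' yet inflect differently (nomudfukbamal, tawtutaob), so the last vowel is not what conditions the rule; whether the stem ends in a vowel or a consonant is.
"serif" ends in a consonant. The stems ending in a consonant (foweh → nofowehal, nitugmuh → nonitugmuhal, mudfukbam → nomudfukbamal) add no- … -al around the stem.
The other pattern: stems ending in a vowel add -ob.
So serif → noserifal.

noserifal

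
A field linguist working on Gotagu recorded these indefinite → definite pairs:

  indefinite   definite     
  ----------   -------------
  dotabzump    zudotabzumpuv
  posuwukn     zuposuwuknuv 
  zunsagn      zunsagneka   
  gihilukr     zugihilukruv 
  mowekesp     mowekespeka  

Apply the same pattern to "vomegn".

vomegneka

"vomegn" has second-to-last letter 'g'. The one such stem in the data (zunsagn → zunsagneka) adds -eka, so the same rule applies.
The other pattern: stems whose second-to-last letter is 'k' or 'm' add zu- … -uv around the stem.
So vomegn → vomegneka.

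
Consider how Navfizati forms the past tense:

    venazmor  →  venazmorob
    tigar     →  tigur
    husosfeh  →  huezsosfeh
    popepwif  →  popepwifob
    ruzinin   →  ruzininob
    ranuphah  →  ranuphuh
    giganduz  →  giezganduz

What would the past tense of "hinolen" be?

venazmor and tigar both end in -r yet inflect differently (venazmorob, tigur), so the final letter is not what conditions the rule; the last vowel is.
"hinolen" has last vowel 'e'. The one such stem in the data (husosfeh → huezsosfeh) inserts -ez- after the first vowel (as does giganduz), so the same rule applies.
The other patterns: stems whose last vowel is 'i' or 'o' add -ob; stems whose last vowel is 'a' change the last vowel to 'u'.
So hinolen → hieznolen.

hieznolen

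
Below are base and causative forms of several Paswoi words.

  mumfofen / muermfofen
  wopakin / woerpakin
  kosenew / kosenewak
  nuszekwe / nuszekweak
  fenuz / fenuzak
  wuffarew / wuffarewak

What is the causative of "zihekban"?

mumfofen and kosenew both have last vowel 'e' yet inflect differently (muermfofen, kosenewak), so the last vowel is not what conditions the rule; the final letter is.
"zihekban" ends in -n. The stems ending in -n (mumfofen → muermfofen, wopakin → woerpakin) insert -er- after the first vowel.
The other pattern: stems ending in -e, -w or -z add -ak.
So zihekban → zierhekban.

zierhekban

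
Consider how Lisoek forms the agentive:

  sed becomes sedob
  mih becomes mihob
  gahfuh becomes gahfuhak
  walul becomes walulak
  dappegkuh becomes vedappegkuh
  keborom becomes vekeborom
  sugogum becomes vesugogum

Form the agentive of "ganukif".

veganukif

mih and gahfuh both end in -h yet inflect differently (mihob, gahfuhak), so the final letter is not what conditions the rule; the number of vowels is.
"ganukif" has 3 vowels. The stems with 3 vowels (dappegkuh → vedappegkuh, keborom → vekeborom, sugogum → vesugogum) add the prefix ve-.
So ganukif → veganukif.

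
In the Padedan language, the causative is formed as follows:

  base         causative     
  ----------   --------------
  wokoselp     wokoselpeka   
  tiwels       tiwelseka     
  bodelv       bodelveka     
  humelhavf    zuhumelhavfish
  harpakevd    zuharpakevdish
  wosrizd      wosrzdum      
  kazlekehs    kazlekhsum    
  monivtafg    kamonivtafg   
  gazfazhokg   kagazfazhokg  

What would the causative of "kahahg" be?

kahhgum

harpakevd and wosrizd both end in -d yet inflect differently (zuharpakevdish, wosrzdum), so the final letter is not what conditions the rule; the second-to-last letter is.
"kahahg" has second-to-last letter 'h'. The one such stem in the data (kazlekehs → kazlekhsum) deletes the last vowel and adds -um (as does wosrizd), so the same rule applies.
The other patterns: stems whose second-to-last letter is 'l' add -eka; stems whose second-to-last letter is 'v' add zu- … -ish around the stem; stems whose second-to-last letter is 'f' or 'k' add the prefix ka-.
So kahahg → kahhgum.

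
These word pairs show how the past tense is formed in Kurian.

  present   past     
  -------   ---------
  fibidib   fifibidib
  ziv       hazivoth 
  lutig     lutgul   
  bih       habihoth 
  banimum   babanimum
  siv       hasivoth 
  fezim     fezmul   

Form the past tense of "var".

"var" has 1 vowel. The stems with 1 vowel (siv → hasivoth, bih → habihoth, ziv → hazivoth) add ha- … -oth around the stem.
So var → havaroth.

havaroth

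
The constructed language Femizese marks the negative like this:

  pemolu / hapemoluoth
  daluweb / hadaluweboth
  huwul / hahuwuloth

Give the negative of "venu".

Every pair shown (pemolu → hapemoluoth, daluweb → hadaluweboth, huwul → hahuwuloth) follows the same rule: add ha- … -oth around the stem.
So venu → havenuoth.

havenuoth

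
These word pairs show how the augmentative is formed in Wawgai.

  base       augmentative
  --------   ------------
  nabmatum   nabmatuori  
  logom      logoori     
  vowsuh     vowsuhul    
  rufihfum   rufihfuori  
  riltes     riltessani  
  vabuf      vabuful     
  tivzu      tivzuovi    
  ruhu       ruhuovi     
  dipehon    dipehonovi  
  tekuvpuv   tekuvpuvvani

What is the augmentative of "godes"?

"godes" ends in -s. The one such stem in the data (riltes → riltessani) doubles the final consonant and adds -ani (as does tekuvpuv), so the same rule applies.
The other patterns: stems ending in -n or -u add -ovi; stems ending in -m drop the final letter and add -ori; stems ending in -f or -h add -ul.
So godes → godessani.

godessani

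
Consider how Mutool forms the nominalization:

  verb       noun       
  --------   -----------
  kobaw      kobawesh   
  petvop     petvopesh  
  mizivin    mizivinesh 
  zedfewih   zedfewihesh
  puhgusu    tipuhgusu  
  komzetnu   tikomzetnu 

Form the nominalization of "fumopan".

"fumopan" ends in a consonant. The stems ending in a consonant (kobaw → kobawesh, petvop → petvopesh, mizivin → mizivinesh) add -esh.
So fumopan → fumopanesh.

fumopanesh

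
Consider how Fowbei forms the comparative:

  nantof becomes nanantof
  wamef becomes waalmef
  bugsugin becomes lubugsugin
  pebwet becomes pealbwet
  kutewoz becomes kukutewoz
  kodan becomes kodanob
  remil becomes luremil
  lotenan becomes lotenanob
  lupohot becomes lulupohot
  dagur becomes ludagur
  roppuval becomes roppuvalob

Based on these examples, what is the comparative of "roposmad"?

pebwet and lupohot both end in -t yet inflect differently (pealbwet, lulupohot), so the final letter is not what conditions the rule; the last vowel is.
"roposmad" has last vowel 'a'. The stems whose last vowel is 'a' (kodan → kodanob, lotenan → lotenanob, roppuval → roppuvalob) add -ob.
The other patterns: stems whose last vowel is 'e' insert -al- after the first vowel; stems whose last vowel is 'o' repeat the first consonant+vowel as a prefix; stems whose last vowel is 'i' or 'u' add the prefix lu-.
So roposmad → roposmadob.

roposmadob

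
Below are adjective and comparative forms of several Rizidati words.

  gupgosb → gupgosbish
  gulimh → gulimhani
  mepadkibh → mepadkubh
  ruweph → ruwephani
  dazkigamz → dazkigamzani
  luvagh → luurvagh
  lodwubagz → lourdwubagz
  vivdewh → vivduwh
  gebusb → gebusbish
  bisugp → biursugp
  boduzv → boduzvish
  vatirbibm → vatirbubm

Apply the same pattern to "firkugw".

fiurrkugw

ruweph and vivdewh both end in -h yet inflect differently (ruwephani, vivduwh), so the final letter is not what conditions the rule; the second-to-last letter is.
"firkugw" has second-to-last letter 'g'. The stems whose second-to-last letter is 'g' (lodwubagz → lourdwubagz, luvagh → luurvagh, bisugp → biursugp) insert -ur- after the first vowel.
So firkugw → fiurrkugw.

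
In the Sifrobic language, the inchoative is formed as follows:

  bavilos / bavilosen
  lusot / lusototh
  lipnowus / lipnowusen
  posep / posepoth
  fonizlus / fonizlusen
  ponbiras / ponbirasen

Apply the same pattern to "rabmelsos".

rabmelsosen

bavilos and lusot both have last vowel 'o' yet inflect differently (bavilosen, lusototh), so the last vowel is not what conditions the rule; the final letter is.
"rabmelsos" ends in -s. The stems ending in -s (bavilos → bavilosen, fonizlus → fonizlusen, lipnowus → lipnowusen) add -en.
The other pattern: stems ending in -p or -t add -oth.
So rabmelsos → rabmelsosen.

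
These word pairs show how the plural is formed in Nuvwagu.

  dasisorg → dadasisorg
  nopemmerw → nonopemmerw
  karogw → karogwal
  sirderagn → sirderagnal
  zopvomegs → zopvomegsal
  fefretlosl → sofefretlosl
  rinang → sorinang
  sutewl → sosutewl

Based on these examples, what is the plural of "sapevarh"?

"sapevarh" has second-to-last letter 'r'. The stems whose second-to-last letter is 'r' (dasisorg → dadasisorg, nopemmerw → nonopemmerw) repeat the first consonant+vowel as a prefix.
So sapevarh → sasapevarh.

sasapevarh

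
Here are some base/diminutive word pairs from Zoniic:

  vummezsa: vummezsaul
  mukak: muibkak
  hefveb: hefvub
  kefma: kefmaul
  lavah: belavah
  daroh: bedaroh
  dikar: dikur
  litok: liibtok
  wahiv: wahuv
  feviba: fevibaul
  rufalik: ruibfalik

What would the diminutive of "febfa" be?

kefma and lavah both have last vowel 'a' yet inflect differently (kefmaul, belavah), so the last vowel is not what conditions the rule; the final letter is.
"febfa" ends in -a. The stems ending in -a (kefma → kefmaul, feviba → fevibaul, vummezsa → vummezsaul) add -ul.
So febfa → febfaul.

febfaul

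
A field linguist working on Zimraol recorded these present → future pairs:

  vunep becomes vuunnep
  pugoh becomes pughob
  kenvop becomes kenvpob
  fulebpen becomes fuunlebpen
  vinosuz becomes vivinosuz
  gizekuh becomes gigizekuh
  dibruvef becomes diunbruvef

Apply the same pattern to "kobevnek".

"kobevnek" has last vowel 'e'. The stems whose last vowel is 'e' (dibruvef → diunbruvef, vunep → vuunnep, fulebpen → fuunlebpen) insert -un- after the first vowel.
So kobevnek → kounbevnek.

kounbevnek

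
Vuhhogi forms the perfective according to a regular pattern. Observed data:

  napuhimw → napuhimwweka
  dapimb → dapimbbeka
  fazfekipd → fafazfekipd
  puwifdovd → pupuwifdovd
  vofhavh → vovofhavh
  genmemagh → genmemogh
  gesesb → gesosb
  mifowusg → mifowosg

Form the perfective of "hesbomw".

hesbomwweka

vofhavh and genmemagh both end in -h yet inflect differently (vovofhavh, genmemogh), so the final letter is not what conditions the rule; the second-to-last letter is.
"hesbomw" has second-to-last letter 'm'. The stems whose second-to-last letter is 'm' (napuhimw → napuhimwweka, dapimb → dapimbbeka) double the final consonant and add -eka.
So hesbomw → hesbomwweka.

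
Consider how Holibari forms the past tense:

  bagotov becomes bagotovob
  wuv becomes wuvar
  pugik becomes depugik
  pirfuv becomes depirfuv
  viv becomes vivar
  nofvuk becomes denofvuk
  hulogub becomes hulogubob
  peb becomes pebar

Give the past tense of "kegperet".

kegperetob

wuv and pirfuv both end in -v yet inflect differently (wuvar, depirfuv), so the final letter is not what conditions the rule; the number of vowels is.
"kegperet" has 3 vowels. The stems with 3 vowels (hulogub → hulogubob, bagotov → bagotovob) add -ob.
So kegperet → kegperetob.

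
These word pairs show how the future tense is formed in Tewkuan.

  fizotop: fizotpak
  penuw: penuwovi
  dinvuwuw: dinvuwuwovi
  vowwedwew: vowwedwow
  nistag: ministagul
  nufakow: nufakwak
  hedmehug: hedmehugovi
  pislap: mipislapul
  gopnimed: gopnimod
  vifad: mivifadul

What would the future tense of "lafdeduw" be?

lafdeduwovi

"lafdeduw" has last vowel 'u'. The stems whose last vowel is 'u' (hedmehug → hedmehugovi, penuw → penuwovi, dinvuwuw → dinvuwuwovi) add -ovi.
So lafdeduw → lafdeduwovi.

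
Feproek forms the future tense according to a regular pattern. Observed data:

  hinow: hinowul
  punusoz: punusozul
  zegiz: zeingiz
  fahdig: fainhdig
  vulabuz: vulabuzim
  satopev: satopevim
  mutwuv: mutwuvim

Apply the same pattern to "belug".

belugim

"belug" has last vowel 'u'. The stems whose last vowel is 'u' (vulabuz → vulabuzim, mutwuv → mutwuvim) add -im.
The other patterns: stems whose last vowel is 'o' add -ul; stems whose last vowel is 'i' insert -in- after the first vowel.
So belug → belugim.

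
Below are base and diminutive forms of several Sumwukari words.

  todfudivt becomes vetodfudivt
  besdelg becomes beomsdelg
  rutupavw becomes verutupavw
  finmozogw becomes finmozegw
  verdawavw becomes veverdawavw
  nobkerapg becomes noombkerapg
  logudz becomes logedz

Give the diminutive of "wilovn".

verdawavw and finmozogw both end in -w yet inflect differently (veverdawavw, finmozegw), so the final letter is not what conditions the rule; the second-to-last letter is.
"wilovn" has second-to-last letter 'v'. The stems whose second-to-last letter is 'v' (verdawavw → veverdawavw, rutupavw → verutupavw, todfudivt → vetodfudivt) add the prefix ve-.
The other patterns: stems whose second-to-last letter is 'l' or 'p' insert -om- after the first vowel; stems whose second-to-last letter is 'd' or 'g' change the last vowel to 'e'.
So wilovn → vewilovn.

vewilovn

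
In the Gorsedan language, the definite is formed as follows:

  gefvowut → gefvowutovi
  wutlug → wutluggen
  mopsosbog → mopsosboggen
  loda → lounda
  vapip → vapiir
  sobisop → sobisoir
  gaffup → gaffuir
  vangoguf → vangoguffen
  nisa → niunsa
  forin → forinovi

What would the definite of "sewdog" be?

sewdoggen

"sewdog" ends in -g. The stems ending in -g (mopsosbog → mopsosboggen, wutlug → wutluggen) double the final consonant and add -en.
The other patterns: stems ending in -a insert -un- after the first vowel; stems ending in -p drop the final letter and add -ir; stems ending in -n or -t add -ovi.
So sewdog → sewdoggen.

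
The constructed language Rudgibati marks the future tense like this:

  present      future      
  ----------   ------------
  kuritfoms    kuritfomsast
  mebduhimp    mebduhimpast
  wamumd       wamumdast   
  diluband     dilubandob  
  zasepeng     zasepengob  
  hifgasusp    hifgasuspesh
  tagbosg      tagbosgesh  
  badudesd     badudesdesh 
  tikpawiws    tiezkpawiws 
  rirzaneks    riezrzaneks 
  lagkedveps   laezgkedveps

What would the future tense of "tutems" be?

tutemsast

wamumd and diluband both end in -d yet inflect differently (wamumdast, dilubandob), so the final letter is not what conditions the rule; the second-to-last letter is.
"tutems" has second-to-last letter 'm'. The stems whose second-to-last letter is 'm' (kuritfoms → kuritfomsast, mebduhimp → mebduhimpast, wamumd → wamumdast) add -ast.
So tutems → tutemsast.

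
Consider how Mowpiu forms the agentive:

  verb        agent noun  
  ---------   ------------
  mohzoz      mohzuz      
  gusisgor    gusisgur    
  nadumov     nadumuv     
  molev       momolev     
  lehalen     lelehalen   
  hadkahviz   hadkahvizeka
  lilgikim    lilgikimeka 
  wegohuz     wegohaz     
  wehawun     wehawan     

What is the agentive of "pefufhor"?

pefufhur

nadumov and molev both end in -v yet inflect differently (nadumuv, momolev), so the final letter is not what conditions the rule; the last vowel is.
"pefufhor" has last vowel 'o'. The stems whose last vowel is 'o' (mohzoz → mohzuz, gusisgor → gusisgur, nadumov → nadumuv) change the last vowel to 'u'.
The other patterns: stems whose last vowel is 'e' repeat the first consonant+vowel as a prefix; stems whose last vowel is 'i' add -eka; stems whose last vowel is 'u' change the last vowel to 'a'.
So pefufhor → pefufhur.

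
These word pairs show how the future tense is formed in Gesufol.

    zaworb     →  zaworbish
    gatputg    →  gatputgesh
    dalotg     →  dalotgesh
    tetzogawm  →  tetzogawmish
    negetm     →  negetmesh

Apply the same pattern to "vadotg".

negetm and tetzogawm both end in -m yet inflect differently (negetmesh, tetzogawmish), so the final letter is not what conditions the rule; the second-to-last letter is.
"vadotg" has second-to-last letter 't'. The stems whose second-to-last letter is 't' (gatputg → gatputgesh, negetm → negetmesh, dalotg → dalotgesh) add -esh.
The other pattern: stems whose second-to-last letter is 'r' or 'w' add -ish.
So vadotg → vadotgesh.

vadotgesh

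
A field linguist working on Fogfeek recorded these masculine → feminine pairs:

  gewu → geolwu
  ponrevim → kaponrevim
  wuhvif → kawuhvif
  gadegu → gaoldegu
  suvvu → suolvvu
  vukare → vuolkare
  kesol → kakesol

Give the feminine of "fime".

suvvu and wuhvif both have 2 vowels yet inflect differently (suolvvu, kawuhvif), so the number of vowels is not what conditions the rule; whether the stem ends in a vowel or a consonant is.
"fime" ends in a vowel. The stems ending in a vowel (gadegu → gaoldegu, vukare → vuolkare, suvvu → suolvvu) insert -ol- after the first vowel.
The other pattern: stems ending in a consonant add the prefix ka-.
So fime → fiolme.

fiolme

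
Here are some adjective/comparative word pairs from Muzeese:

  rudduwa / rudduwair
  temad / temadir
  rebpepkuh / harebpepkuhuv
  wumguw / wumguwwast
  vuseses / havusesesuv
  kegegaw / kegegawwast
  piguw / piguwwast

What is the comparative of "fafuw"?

fafuwwast

rebpepkuh and piguw both have last vowel 'u' yet inflect differently (harebpepkuhuv, piguwwast), so the last vowel is not what conditions the rule; the final letter is.
"fafuw" ends in -w. The stems ending in -w (piguw → piguwwast, wumguw → wumguwwast, kegegaw → kegegawwast) double the final consonant and add -ast.
The other patterns: stems ending in -h or -s add ha- … -uv around the stem; stems ending in -a or -d add -ir.
So fafuw → fafuwwast.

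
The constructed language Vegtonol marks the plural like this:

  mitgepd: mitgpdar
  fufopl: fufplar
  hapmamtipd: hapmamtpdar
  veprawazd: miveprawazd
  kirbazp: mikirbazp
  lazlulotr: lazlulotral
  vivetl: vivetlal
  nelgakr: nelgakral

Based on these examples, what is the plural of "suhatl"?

mitgepd and veprawazd both end in -d yet inflect differently (mitgpdar, miveprawazd), so the final letter is not what conditions the rule; the second-to-last letter is.
"suhatl" has second-to-last letter 't'. The stems whose second-to-last letter is 't' (lazlulotr → lazlulotral, vivetl → vivetlal) add -al.
So suhatl → suhatlal.

suhatlal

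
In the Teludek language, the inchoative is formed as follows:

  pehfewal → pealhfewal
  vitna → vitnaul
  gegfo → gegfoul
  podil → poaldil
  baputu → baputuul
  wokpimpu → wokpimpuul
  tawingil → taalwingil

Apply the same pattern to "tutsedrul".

tualtsedrul

vitna and pehfewal both have last vowel 'a' yet inflect differently (vitnaul, pealhfewal), so the last vowel is not what conditions the rule; whether the stem ends in a vowel or a consonant is.
"tutsedrul" ends in a consonant. The stems ending in a consonant (podil → poaldil, tawingil → taalwingil, pehfewal → pealhfewal) insert -al- after the first vowel.
So tutsedrul → tualtsedrul.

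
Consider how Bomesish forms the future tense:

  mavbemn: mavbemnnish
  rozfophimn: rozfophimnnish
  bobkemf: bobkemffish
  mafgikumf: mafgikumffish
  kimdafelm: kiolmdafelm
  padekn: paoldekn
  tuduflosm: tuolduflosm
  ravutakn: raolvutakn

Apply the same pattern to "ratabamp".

"ratabamp" has second-to-last letter 'm'. The stems whose second-to-last letter is 'm' (mavbemn → mavbemnnish, rozfophimn → rozfophimnnish, bobkemf → bobkemffish) double the final consonant and add -ish.
So ratabamp → ratabamppish.

ratabamppish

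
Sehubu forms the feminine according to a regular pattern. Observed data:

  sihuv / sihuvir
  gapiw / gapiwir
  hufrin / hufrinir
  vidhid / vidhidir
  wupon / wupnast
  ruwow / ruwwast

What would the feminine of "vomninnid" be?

hufrin and wupon both end in -n yet inflect differently (hufrinir, wupnast), so the final letter is not what conditions the rule; the last vowel is.
"vomninnid" has last vowel 'i'. The stems whose last vowel is 'i' (gapiw → gapiwir, hufrin → hufrinir, vidhid → vidhidir) add -ir.
The other pattern: stems whose last vowel is 'o' delete the last vowel and add -ast.
So vomninnid → vomninnidir.

vomninnidir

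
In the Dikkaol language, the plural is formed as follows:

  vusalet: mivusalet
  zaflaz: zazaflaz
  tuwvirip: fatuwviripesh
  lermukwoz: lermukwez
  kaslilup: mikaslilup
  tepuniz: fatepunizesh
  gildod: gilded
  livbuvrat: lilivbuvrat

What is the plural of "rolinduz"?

zaflaz and tepuniz both end in -z yet inflect differently (zazaflaz, fatepunizesh), so the final letter is not what conditions the rule; the last vowel is.
"rolinduz" has last vowel 'u'. The one such stem in the data (kaslilup → mikaslilup) adds the prefix mi-, so the same rule applies.
So rolinduz → mirolinduz.

mirolinduz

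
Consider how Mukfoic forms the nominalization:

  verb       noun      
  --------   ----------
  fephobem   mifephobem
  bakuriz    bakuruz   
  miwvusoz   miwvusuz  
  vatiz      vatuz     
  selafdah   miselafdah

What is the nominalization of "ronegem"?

miwvusoz and fephobem both have 3 vowels yet inflect differently (miwvusuz, mifephobem), so the number of vowels is not what conditions the rule; the final letter is.
"ronegem" ends in -m. The one such stem in the data (fephobem → mifephobem) adds the prefix mi-, so the same rule applies.
So ronegem → mironegem.

mironegem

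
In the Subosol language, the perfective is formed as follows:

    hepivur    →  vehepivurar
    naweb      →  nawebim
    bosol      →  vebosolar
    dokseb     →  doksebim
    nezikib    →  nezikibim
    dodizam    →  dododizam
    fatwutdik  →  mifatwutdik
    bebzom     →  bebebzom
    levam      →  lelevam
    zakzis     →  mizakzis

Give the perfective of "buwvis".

nezikib and fatwutdik both have last vowel 'i' yet inflect differently (nezikibim, mifatwutdik), so the last vowel is not what conditions the rule; the final letter is.
"buwvis" ends in -s. The one such stem in the data (zakzis → mizakzis) adds the prefix mi-, so the same rule applies.
The other patterns: stems ending in -b add -im; stems ending in -l or -r add ve- … -ar around the stem; stems ending in -m repeat the first consonant+vowel as a prefix.
So buwvis → mibuwvis.

mibuwvis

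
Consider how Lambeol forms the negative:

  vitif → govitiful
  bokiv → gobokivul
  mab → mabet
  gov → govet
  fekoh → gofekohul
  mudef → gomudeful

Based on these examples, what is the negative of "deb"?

bokiv and gov both end in -v yet inflect differently (gobokivul, govet), so the final letter is not what conditions the rule; the number of vowels is.
"deb" has 1 vowel. The stems with 1 vowel (gov → govet, mab → mabet) add -et.
So deb → debet.

debet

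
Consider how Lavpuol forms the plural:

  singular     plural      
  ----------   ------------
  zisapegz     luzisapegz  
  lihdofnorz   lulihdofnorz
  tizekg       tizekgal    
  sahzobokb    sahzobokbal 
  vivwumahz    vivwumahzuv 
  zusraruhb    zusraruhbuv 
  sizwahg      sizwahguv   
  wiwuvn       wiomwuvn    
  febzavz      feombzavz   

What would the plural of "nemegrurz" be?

zisapegz and vivwumahz both end in -z yet inflect differently (luzisapegz, vivwumahzuv), so the final letter is not what conditions the rule; the second-to-last letter is.
"nemegrurz" has second-to-last letter 'r'. The one such stem in the data (lihdofnorz → lulihdofnorz) adds the prefix lu-, so the same rule applies.
The other patterns: stems whose second-to-last letter is 'k' add -al; stems whose second-to-last letter is 'h' add -uv; stems whose second-to-last letter is 'v' insert -om- after the first vowel.
So nemegrurz → lunemegrurz.

lunemegrurz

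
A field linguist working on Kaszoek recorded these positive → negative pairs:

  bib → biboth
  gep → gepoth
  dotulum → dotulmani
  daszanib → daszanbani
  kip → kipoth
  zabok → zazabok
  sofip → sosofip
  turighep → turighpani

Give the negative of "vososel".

"vososel" has 3 vowels. The stems with 3 vowels (dotulum → dotulmani, daszanib → daszanbani, turighep → turighpani) delete the last vowel and add -ani.
So vososel → vososlani.

vososlani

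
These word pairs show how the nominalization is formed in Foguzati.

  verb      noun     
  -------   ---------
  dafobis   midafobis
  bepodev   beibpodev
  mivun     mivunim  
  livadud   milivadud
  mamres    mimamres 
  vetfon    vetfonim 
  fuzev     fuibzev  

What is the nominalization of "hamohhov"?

"hamohhov" ends in -v. The stems ending in -v (fuzev → fuibzev, bepodev → beibpodev) insert -ib- after the first vowel.
So hamohhov → haibmohhov.

haibmohhov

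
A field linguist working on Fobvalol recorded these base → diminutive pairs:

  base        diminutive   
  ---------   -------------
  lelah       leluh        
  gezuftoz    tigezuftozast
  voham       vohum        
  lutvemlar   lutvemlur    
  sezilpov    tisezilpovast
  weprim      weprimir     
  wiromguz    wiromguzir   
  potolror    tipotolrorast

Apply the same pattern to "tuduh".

tuduhir

gezuftoz and wiromguz both end in -z yet inflect differently (tigezuftozast, wiromguzir), so the final letter is not what conditions the rule; the last vowel is.
"tuduh" has last vowel 'u'. The one such stem in the data (wiromguz → wiromguzir) adds -ir, so the same rule applies.
The other patterns: stems whose last vowel is 'o' add ti- … -ast around the stem; stems whose last vowel is 'a' change the last vowel to 'u'.
So tuduh → tuduhir.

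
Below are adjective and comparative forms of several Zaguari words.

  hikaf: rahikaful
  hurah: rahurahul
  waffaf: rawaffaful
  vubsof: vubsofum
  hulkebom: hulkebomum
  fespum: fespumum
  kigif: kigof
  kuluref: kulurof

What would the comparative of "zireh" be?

"zireh" has last vowel 'e'. The one such stem in the data (kuluref → kulurof) changes the last vowel to 'o' (as does kigif), so the same rule applies.
The other patterns: stems whose last vowel is 'a' add ra- … -ul around the stem; stems whose last vowel is 'o' or 'u' add -um.
So zireh → ziroh.

ziroh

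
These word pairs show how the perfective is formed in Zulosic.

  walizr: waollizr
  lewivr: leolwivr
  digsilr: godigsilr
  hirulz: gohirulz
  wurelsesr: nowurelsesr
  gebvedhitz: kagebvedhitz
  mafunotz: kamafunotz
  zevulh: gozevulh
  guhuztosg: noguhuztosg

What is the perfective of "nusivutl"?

"nusivutl" has second-to-last letter 't'. The stems whose second-to-last letter is 't' (gebvedhitz → kagebvedhitz, mafunotz → kamafunotz) add the prefix ka-.
So nusivutl → kanusivutl.

kanusivutl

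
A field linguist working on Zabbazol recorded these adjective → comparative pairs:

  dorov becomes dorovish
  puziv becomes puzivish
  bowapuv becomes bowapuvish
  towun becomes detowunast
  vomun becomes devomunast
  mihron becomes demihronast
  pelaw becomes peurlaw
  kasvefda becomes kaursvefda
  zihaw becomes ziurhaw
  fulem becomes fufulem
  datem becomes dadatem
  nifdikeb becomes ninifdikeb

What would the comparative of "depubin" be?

dedepubinast

bowapuv and towun both have last vowel 'u' yet inflect differently (bowapuvish, detowunast), so the last vowel is not what conditions the rule; the final letter is.
"depubin" ends in -n. The stems ending in -n (towun → detowunast, vomun → devomunast, mihron → demihronast) add de- … -ast around the stem.
The other patterns: stems ending in -v add -ish; stems ending in -a or -w insert -ur- after the first vowel; stems ending in -b or -m repeat the first consonant+vowel as a prefix.
So depubin → dedepubinast.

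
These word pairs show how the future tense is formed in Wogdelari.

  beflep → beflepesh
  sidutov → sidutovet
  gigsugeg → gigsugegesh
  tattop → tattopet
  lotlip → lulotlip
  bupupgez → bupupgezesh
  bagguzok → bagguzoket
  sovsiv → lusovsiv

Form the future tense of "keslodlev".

keslodlevesh

beflep and tattop both end in -p yet inflect differently (beflepesh, tattopet), so the final letter is not what conditions the rule; the last vowel is.
"keslodlev" has last vowel 'e'. The stems whose last vowel is 'e' (gigsugeg → gigsugegesh, bupupgez → bupupgezesh, beflep → beflepesh) add -esh.
So keslodlev → keslodlevesh.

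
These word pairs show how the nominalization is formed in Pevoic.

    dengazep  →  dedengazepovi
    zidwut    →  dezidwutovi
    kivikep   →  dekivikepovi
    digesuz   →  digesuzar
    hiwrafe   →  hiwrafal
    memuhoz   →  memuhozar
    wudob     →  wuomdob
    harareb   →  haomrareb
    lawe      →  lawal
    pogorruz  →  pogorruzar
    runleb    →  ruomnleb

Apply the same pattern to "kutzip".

dekutzipovi

lawe and runleb both have last vowel 'e' yet inflect differently (lawal, ruomnleb), so the last vowel is not what conditions the rule; the final letter is.
"kutzip" ends in -p. The stems ending in -p (dengazep → dedengazepovi, kivikep → dekivikepovi) add de- … -ovi around the stem.
The other patterns: stems ending in -e drop the final letter and add -al; stems ending in -b insert -om- after the first vowel; stems ending in -z add -ar.
So kutzip → dekutzipovi.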